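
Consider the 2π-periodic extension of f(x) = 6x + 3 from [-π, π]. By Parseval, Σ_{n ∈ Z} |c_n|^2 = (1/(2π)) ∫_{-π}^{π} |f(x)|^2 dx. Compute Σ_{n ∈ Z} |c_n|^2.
Σ |c_n|^2 = 12π^2 + 9

Expand and integrate term by term over [-π, π]:
  ∫ (6x)^2 dx = 36·(2π^3/3); ∫ 2·6·(3)·x dx = 0 (odd integrand); ∫ 3^2 dx = 9·2π.
So (1/(2π)) ∫_{-π}^{π} (6x + 3)^2 dx = 36π^2/3 + 9 = 12π^2 + 9.
Parseval ⇒ Σ |c_n|^2 = 12π^2 + 9.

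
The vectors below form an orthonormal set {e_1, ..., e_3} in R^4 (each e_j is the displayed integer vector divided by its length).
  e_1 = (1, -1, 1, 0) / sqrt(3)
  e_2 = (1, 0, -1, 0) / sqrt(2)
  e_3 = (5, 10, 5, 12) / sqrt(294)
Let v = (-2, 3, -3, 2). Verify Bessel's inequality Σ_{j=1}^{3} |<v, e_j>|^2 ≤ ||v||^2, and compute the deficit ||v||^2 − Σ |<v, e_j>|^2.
Σ |<v, e_j>|^2 = 1210/49; ||v||^2 = 26; deficit = 64/49

Write each e_j = u_j / sqrt(<u_j, u_j>) where u_j is the displayed integer vector. Then <v, e_j> = <v, u_j> / sqrt(<u_j, u_j>), so |<v, e_j>|^2 = <v, u_j>^2 / <u_j, u_j>.
Coefficients: <v, e_1> = -8/sqrt(3), <v, e_2> = 1/sqrt(2), <v, e_3> = 29/sqrt(294).
Square and sum: Σ |<v, e_j>|^2 = 1210/49.
Compute ||v||^2 = v·v = 26.
Deficit = 26 − 1210/49 = 64/49 ≥ 0, confirming Bessel's inequality. (The deficit equals ||v − Σ <v,e_j> e_j||^2, the squared distance from v to span{e_j}.)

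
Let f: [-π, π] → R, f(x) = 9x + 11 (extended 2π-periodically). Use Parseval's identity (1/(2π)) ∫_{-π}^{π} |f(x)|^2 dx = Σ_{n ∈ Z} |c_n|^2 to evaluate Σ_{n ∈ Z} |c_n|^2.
Σ |c_n|^2 = 27π^2 + 121

Expand and integrate term by term over [-π, π]:
  ∫ (9x)^2 dx = 81·(2π^3/3); ∫ 2·9·(11)·x dx = 0 (odd integrand); ∫ 11^2 dx = 121·2π.
So (1/(2π)) ∫_{-π}^{π} (9x + 11)^2 dx = 81π^2/3 + 121 = 27π^2 + 121.
Parseval ⇒ Σ |c_n|^2 = 27π^2 + 121.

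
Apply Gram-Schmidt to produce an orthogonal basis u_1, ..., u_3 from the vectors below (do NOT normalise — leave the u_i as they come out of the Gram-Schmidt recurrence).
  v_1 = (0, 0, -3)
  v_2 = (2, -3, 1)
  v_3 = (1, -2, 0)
Orthogonal basis:
  u_1 = (0, 0, -3)
  u_2 = (2, -3, 0)
  u_3 = (-3/13, -2/13, 0)

Apply the Gram-Schmidt recurrence
  u_1 = v_1
  u_i = v_i − Σ_{j<i} ((v_i · u_j) / (u_j · u_j)) · u_j.

Step by step this gives:
  u_1 = (0, 0, -3)
  u_2 = (2, -3, 0)
  u_3 = (-3/13, -2/13, 0)

Orthogonality check:
  u_2 · u_1 = 0 (should be 0)
  u_3 · u_1 = 0 (should be 0)
  u_3 · u_2 = 0 (should be 0)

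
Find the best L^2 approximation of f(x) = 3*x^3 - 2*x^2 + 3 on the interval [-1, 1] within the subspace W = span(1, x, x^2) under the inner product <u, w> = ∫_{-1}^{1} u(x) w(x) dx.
g(x) = -2*x^2 + 9*x/5 + 3

The best approximation g ∈ W is the orthogonal projection of f onto W. Writing g = a_0 + a_1 x + a_2 x^2, the coefficients solve the normal equations G · a = b where
  G_{ij} = <φ_i, φ_j> and b_i = <f, φ_i>, with φ_0 = 1, φ_1 = x, φ_2 = x^2.
G =
  [2, 0, 2/3]
  [0, 2/3, 0]
  [2/3, 0, 2/5],
b = (14/3, 6/5, 6/5).
Solving gives a_0 = 3, a_1 = 9/5, a_2 = -2, so
  g(x) = -2*x^2 + 9*x/5 + 3.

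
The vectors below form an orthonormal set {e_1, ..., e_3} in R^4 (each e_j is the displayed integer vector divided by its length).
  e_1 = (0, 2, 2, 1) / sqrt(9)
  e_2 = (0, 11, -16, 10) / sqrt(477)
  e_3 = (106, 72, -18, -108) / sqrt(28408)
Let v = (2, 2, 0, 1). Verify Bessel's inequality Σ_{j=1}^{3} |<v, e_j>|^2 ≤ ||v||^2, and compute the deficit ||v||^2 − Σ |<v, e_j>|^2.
Σ |<v, e_j>|^2 = 475/67; ||v||^2 = 9; deficit = 128/67

Write each e_j = u_j / sqrt(<u_j, u_j>) where u_j is the displayed integer vector. Then <v, e_j> = <v, u_j> / sqrt(<u_j, u_j>), so |<v, e_j>|^2 = <v, u_j>^2 / <u_j, u_j>.
Coefficients: <v, e_1> = 5/sqrt(9), <v, e_2> = 32/sqrt(477), <v, e_3> = 248/sqrt(28408).
Square and sum: Σ |<v, e_j>|^2 = 475/67.
Compute ||v||^2 = v·v = 9.
Deficit = 9 − 475/67 = 128/67 ≥ 0, confirming Bessel's inequality. (The deficit equals ||v − Σ <v,e_j> e_j||^2, the squared distance from v to span{e_j}.)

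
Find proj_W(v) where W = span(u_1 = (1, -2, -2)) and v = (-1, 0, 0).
proj_W(v) = (-1/9, 2/9, 2/9)

Set up U = [u_1 | ... | u_1] ∈ R^(3×1). The projector onto W = col(U) is P = U (U^T U)^(-1) U^T.
Compute U^T U =
  [9],
and U^T v = (-1).
Solve U^T U · c = U^T v for the coefficients: c = (-1/9). The projection is proj_W(v) = U c.
Check: (v - proj_W(v)) · u_1 = 0  (should be 0).
Result: proj_W(v) = (-1/9, 2/9, 2/9).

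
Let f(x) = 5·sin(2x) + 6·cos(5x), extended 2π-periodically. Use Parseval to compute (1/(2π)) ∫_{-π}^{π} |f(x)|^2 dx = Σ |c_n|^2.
Σ |c_n|^2 = 61/2

Expand |f|^2 and use orthogonality of {sin(nx), cos(mx)} on [-π, π]:
  ∫_{-π}^{π} sin(nx)^2 dx = π, ∫ cos(mx)^2 dx = π, and cross terms integrate to 0.
So ∫_{-π}^{π} f(x)^2 dx = 5^2 · π + 6^2 · π = (25 + 36)π.
Divide by 2π: (25 + 36)/2 = 61/2.
By Parseval, this equals Σ |c_n|^2.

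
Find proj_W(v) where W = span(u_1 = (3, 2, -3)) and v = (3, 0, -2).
proj_W(v) = (45/22, 15/11, -45/22)

Set up U = [u_1 | ... | u_1] ∈ R^(3×1). The projector onto W = col(U) is P = U (U^T U)^(-1) U^T.
Compute U^T U =
  [22],
and U^T v = (15).
Solve U^T U · c = U^T v for the coefficients: c = (15/22). The projection is proj_W(v) = U c.
Check: (v - proj_W(v)) · u_1 = 0  (should be 0).
Result: proj_W(v) = (45/22, 15/11, -45/22).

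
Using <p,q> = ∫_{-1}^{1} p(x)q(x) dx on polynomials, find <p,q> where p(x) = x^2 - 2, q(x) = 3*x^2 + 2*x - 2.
<p,q> = 58/15

Expand the product: p(x)·q(x) = 3*x^4 + 2*x^3 - 8*x^2 - 4*x + 4.
∫_{-1}^{1} of each monomial x^k gives [2/(k+1) if k even, 0 if k odd]. Integrating term-by-term (or equivalently evaluating the antiderivative F(x) = 3*x^5/5 + x^4/2 - 8*x^3/3 - 2*x^2 + 4*x at the endpoints):
  F(1) − F(−1) = 13/30 − (-103/30) = 58/15.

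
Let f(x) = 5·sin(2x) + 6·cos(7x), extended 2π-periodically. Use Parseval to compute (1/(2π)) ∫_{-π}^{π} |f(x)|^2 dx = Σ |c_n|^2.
Σ |c_n|^2 = 61/2

Expand |f|^2 and use orthogonality of {sin(nx), cos(mx)} on [-π, π]:
  ∫_{-π}^{π} sin(nx)^2 dx = π, ∫ cos(mx)^2 dx = π, and cross terms integrate to 0.
So ∫_{-π}^{π} f(x)^2 dx = 5^2 · π + 6^2 · π = (25 + 36)π.
Divide by 2π: (25 + 36)/2 = 61/2.
By Parseval, this equals Σ |c_n|^2.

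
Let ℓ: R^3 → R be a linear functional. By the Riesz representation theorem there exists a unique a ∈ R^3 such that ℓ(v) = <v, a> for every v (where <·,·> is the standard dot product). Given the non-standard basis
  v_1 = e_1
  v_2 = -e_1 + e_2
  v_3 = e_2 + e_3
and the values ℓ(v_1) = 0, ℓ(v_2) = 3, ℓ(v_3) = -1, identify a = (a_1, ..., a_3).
a = (0, 3, -4)

Write a = (a_1, ..., a_3) in the standard basis. For each basis vector v_i, ℓ(v_i) = <v_i, a> is a linear equation in the a_j's. Collect the n equations into a matrix system V a = ℓ, where row i of V is v_i (expressed in the standard basis). Since V is invertible (lower-triangular with 1s on the diagonal, up to permutation), solve by back-substitution:
  V =
[[1, 0, 0],
 [-1, 1, 0],
 [0, 1, 1]]
  V a = (0, 3, -1)
Solving gives a = (0, 3, -4).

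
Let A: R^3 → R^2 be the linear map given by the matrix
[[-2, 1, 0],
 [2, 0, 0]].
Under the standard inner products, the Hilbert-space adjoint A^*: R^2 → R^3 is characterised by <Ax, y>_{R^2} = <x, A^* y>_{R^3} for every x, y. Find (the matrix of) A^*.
A^* = A^T =
[[-2, 2],
 [1, 0],
 [0, 0]]

For real matrices with standard dot products, the defining identity <Ax, y> = <x, A^* y> gives (Ax)^T y = x^T (A^*) y, i.e. x^T A^T y = x^T (A^*) y. Since this holds for all x, y, we must have A^* = A^T. Therefore
A^* =
[[-2, 2],
 [1, 0],
 [0, 0]].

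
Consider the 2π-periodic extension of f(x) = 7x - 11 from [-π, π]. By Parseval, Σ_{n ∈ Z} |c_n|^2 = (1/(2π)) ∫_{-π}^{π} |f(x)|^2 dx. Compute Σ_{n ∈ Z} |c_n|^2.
Σ |c_n|^2 = 49π^2/3 + 121

Expand and integrate term by term over [-π, π]:
  ∫ (7x)^2 dx = 49·(2π^3/3); ∫ 2·7·(-11)·x dx = 0 (odd integrand); ∫ (-11)^2 dx = 121·2π.
So (1/(2π)) ∫_{-π}^{π} (7x - 11)^2 dx = 49π^2/3 + 121 = 49π^2/3 + 121.
Parseval ⇒ Σ |c_n|^2 = 49π^2/3 + 121.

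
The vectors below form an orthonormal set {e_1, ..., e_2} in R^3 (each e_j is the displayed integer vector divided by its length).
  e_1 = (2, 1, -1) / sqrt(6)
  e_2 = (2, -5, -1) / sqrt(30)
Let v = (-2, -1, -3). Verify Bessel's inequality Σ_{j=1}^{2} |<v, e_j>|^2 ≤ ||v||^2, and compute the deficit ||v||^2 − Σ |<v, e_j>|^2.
Σ |<v, e_j>|^2 = 6/5; ||v||^2 = 14; deficit = 64/5

Write each e_j = u_j / sqrt(<u_j, u_j>) where u_j is the displayed integer vector. Then <v, e_j> = <v, u_j> / sqrt(<u_j, u_j>), so |<v, e_j>|^2 = <v, u_j>^2 / <u_j, u_j>.
Coefficients: <v, e_1> = -2/sqrt(6), <v, e_2> = 4/sqrt(30).
Square and sum: Σ |<v, e_j>|^2 = 6/5.
Compute ||v||^2 = v·v = 14.
Deficit = 14 − 6/5 = 64/5 ≥ 0, confirming Bessel's inequality. (The deficit equals ||v − Σ <v,e_j> e_j||^2, the squared distance from v to span{e_j}.)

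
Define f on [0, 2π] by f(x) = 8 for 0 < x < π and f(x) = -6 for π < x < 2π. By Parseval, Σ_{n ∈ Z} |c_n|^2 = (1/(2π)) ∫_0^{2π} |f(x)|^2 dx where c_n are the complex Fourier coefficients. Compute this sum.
Σ |c_n|^2 = 50

Parseval equates the L^2 energy of f (normalised by 1/(2π)) with the ℓ^2 sum of its Fourier coefficients: (1/(2π)) ∫_0^{2π} |f|^2 = Σ |c_n|^2.
Compute the left side: (1/(2π)) [∫_0^π 8^2 dx + ∫_π^{2π} (-6)^2 dx] = (1/(2π)) · (64π + 36π) = (64 + 36)/2 = 50.
So Σ_{n ∈ Z} |c_n|^2 = 50.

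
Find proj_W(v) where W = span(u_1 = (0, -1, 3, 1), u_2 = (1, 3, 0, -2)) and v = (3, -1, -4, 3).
proj_W(v) = (-106/129, -176/129, -142/43, 70/129)

Set up U = [u_1 | ... | u_2] ∈ R^(4×2). The projector onto W = col(U) is P = U (U^T U)^(-1) U^T.
Compute U^T U =
  [11, -5]
  [-5, 14],
and U^T v = (-8, -6).
Solve U^T U · c = U^T v for the coefficients: c = (-142/129, -106/129). The projection is proj_W(v) = U c.
Check: (v - proj_W(v)) · u_1 = 0  (should be 0).
Check: (v - proj_W(v)) · u_2 = 0  (should be 0).
Result: proj_W(v) = (-106/129, -176/129, -142/43, 70/129).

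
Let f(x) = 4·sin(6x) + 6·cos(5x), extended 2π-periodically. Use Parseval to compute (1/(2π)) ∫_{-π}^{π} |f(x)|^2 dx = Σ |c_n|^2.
Σ |c_n|^2 = 26

Expand |f|^2 and use orthogonality of {sin(nx), cos(mx)} on [-π, π]:
  ∫_{-π}^{π} sin(nx)^2 dx = π, ∫ cos(mx)^2 dx = π, and cross terms integrate to 0.
So ∫_{-π}^{π} f(x)^2 dx = 4^2 · π + 6^2 · π = (16 + 36)π.
Divide by 2π: (16 + 36)/2 = 26.
By Parseval, this equals Σ |c_n|^2.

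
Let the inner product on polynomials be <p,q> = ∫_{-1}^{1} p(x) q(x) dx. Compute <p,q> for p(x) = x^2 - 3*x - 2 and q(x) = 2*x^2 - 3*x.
<p,q> = 62/15

Expand the product: p(x)·q(x) = 2*x^4 - 9*x^3 + 5*x^2 + 6*x.
∫_{-1}^{1} of each monomial x^k gives [2/(k+1) if k even, 0 if k odd]. Integrating term-by-term (or equivalently evaluating the antiderivative F(x) = 2*x^5/5 - 9*x^4/4 + 5*x^3/3 + 3*x^2 at the endpoints):
  F(1) − F(−1) = 169/60 − (-79/60) = 62/15.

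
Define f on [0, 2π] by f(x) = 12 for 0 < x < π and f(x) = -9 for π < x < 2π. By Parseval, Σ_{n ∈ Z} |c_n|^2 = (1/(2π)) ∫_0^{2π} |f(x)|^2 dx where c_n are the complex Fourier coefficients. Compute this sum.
Σ |c_n|^2 = 225/2

Parseval equates the L^2 energy of f (normalised by 1/(2π)) with the ℓ^2 sum of its Fourier coefficients: (1/(2π)) ∫_0^{2π} |f|^2 = Σ |c_n|^2.
Compute the left side: (1/(2π)) [∫_0^π 12^2 dx + ∫_π^{2π} (-9)^2 dx] = (1/(2π)) · (144π + 81π) = (144 + 81)/2 = 225/2.
So Σ_{n ∈ Z} |c_n|^2 = 225/2.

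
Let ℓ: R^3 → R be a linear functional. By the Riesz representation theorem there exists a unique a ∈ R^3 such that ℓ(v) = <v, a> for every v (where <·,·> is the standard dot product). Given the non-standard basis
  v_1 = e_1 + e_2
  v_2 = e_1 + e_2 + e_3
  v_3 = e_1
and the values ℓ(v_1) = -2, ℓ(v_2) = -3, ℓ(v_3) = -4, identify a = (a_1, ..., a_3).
a = (-4, 2, -1)

Write a = (a_1, ..., a_3) in the standard basis. For each basis vector v_i, ℓ(v_i) = <v_i, a> is a linear equation in the a_j's. Collect the n equations into a matrix system V a = ℓ, where row i of V is v_i (expressed in the standard basis). Since V is invertible (lower-triangular with 1s on the diagonal, up to permutation), solve by back-substitution:
  V =
[[1, 1, 0],
 [1, 1, 1],
 [1, 0, 0]]
  V a = (-2, -3, -4)
Solving gives a = (-4, 2, -1).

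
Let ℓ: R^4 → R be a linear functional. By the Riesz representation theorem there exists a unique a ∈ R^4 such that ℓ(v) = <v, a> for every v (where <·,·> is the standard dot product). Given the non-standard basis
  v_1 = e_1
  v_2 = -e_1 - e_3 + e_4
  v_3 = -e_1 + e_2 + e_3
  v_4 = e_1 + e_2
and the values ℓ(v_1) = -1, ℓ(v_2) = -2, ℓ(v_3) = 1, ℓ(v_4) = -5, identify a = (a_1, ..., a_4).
a = (-1, -4, 4, 1)

Write a = (a_1, ..., a_4) in the standard basis. For each basis vector v_i, ℓ(v_i) = <v_i, a> is a linear equation in the a_j's. Collect the n equations into a matrix system V a = ℓ, where row i of V is v_i (expressed in the standard basis). Since V is invertible (lower-triangular with 1s on the diagonal, up to permutation), solve by back-substitution:
  V =
[[1, 0, 0, 0],
 [-1, 0, -1, 1],
 [-1, 1, 1, 0],
 [1, 1, 0, 0]]
  V a = (-1, -2, 1, -5)
Solving gives a = (-1, -4, 4, 1).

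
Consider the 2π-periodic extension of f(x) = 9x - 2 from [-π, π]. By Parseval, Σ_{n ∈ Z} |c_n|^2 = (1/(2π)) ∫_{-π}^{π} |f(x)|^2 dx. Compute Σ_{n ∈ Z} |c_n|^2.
Σ |c_n|^2 = 27π^2 + 4

Expand and integrate term by term over [-π, π]:
  ∫ (9x)^2 dx = 81·(2π^3/3); ∫ 2·9·(-2)·x dx = 0 (odd integrand); ∫ (-2)^2 dx = 4·2π.
So (1/(2π)) ∫_{-π}^{π} (9x - 2)^2 dx = 81π^2/3 + 4 = 27π^2 + 4.
Parseval ⇒ Σ |c_n|^2 = 27π^2 + 4.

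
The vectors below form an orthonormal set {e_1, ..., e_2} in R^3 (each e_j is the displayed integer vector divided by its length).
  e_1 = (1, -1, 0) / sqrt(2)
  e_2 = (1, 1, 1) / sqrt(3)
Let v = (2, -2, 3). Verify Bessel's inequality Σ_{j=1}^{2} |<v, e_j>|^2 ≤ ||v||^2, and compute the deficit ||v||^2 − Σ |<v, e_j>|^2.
Σ |<v, e_j>|^2 = 11; ||v||^2 = 17; deficit = 6

Write each e_j = u_j / sqrt(<u_j, u_j>) where u_j is the displayed integer vector. Then <v, e_j> = <v, u_j> / sqrt(<u_j, u_j>), so |<v, e_j>|^2 = <v, u_j>^2 / <u_j, u_j>.
Coefficients: <v, e_1> = 4/sqrt(2), <v, e_2> = 3/sqrt(3).
Square and sum: Σ |<v, e_j>|^2 = 11.
Compute ||v||^2 = v·v = 17.
Deficit = 17 − 11 = 6 ≥ 0, confirming Bessel's inequality. (The deficit equals ||v − Σ <v,e_j> e_j||^2, the squared distance from v to span{e_j}.)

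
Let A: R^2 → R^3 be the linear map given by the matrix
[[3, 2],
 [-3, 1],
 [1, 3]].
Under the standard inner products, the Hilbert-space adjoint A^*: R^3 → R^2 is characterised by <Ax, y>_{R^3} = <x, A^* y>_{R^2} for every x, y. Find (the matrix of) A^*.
A^* = A^T =
[[3, -3, 1],
 [2, 1, 3]]

For real matrices with standard dot products, the defining identity <Ax, y> = <x, A^* y> gives (Ax)^T y = x^T (A^*) y, i.e. x^T A^T y = x^T (A^*) y. Since this holds for all x, y, we must have A^* = A^T. Therefore
A^* =
[[3, -3, 1],
 [2, 1, 3]].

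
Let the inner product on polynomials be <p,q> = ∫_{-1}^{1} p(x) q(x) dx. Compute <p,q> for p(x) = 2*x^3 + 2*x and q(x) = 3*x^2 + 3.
<p,q> = 0

Expand the product: p(x)·q(x) = 6*x^5 + 12*x^3 + 6*x.
∫_{-1}^{1} of each monomial x^k gives [2/(k+1) if k even, 0 if k odd]. Integrating term-by-term (or equivalently evaluating the antiderivative F(x) = x^6 + 3*x^4 + 3*x^2 at the endpoints):
  F(1) − F(−1) = 7 − (7) = 0.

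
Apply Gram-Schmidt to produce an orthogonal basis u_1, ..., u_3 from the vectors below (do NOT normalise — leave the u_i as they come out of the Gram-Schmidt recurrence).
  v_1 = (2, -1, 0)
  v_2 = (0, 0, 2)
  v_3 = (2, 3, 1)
Orthogonal basis:
  u_1 = (2, -1, 0)
  u_2 = (0, 0, 2)
  u_3 = (8/5, 16/5, 0)

Apply the Gram-Schmidt recurrence
  u_1 = v_1
  u_i = v_i − Σ_{j<i} ((v_i · u_j) / (u_j · u_j)) · u_j.

Step by step this gives:
  u_1 = (2, -1, 0)
  u_2 = (0, 0, 2)
  u_3 = (8/5, 16/5, 0)

Orthogonality check:
  u_2 · u_1 = 0 (should be 0)
  u_3 · u_1 = 0 (should be 0)
  u_3 · u_2 = 0 (should be 0)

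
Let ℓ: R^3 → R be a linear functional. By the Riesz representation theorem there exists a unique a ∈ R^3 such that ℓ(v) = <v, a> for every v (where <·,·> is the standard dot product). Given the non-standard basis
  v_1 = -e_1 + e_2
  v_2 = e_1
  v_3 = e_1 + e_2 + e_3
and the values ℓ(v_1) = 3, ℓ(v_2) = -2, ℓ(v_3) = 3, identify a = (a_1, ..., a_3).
a = (-2, 1, 4)

Write a = (a_1, ..., a_3) in the standard basis. For each basis vector v_i, ℓ(v_i) = <v_i, a> is a linear equation in the a_j's. Collect the n equations into a matrix system V a = ℓ, where row i of V is v_i (expressed in the standard basis). Since V is invertible (lower-triangular with 1s on the diagonal, up to permutation), solve by back-substitution:
  V =
[[-1, 1, 0],
 [1, 0, 0],
 [1, 1, 1]]
  V a = (3, -2, 3)
Solving gives a = (-2, 1, 4).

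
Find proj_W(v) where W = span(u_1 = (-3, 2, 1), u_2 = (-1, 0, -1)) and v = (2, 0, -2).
proj_W(v) = (4/3, -4/3, -4/3)

Set up U = [u_1 | ... | u_2] ∈ R^(3×2). The projector onto W = col(U) is P = U (U^T U)^(-1) U^T.
Compute U^T U =
  [14, 2]
  [2, 2],
and U^T v = (-8, 0).
Solve U^T U · c = U^T v for the coefficients: c = (-2/3, 2/3). The projection is proj_W(v) = U c.
Check: (v - proj_W(v)) · u_1 = 0  (should be 0).
Check: (v - proj_W(v)) · u_2 = 0  (should be 0).
Result: proj_W(v) = (4/3, -4/3, -4/3).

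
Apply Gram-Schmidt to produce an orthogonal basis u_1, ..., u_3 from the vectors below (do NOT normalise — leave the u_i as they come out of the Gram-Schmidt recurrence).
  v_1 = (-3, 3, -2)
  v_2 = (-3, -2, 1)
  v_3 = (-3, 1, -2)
Orthogonal basis:
  u_1 = (-3, 3, -2)
  u_2 = (-63/22, -47/22, 12/11)
  u_3 = (18/307, -162/307, -270/307)

Apply the Gram-Schmidt recurrence
  u_1 = v_1
  u_i = v_i − Σ_{j<i} ((v_i · u_j) / (u_j · u_j)) · u_j.

Step by step this gives:
  u_1 = (-3, 3, -2)
  u_2 = (-63/22, -47/22, 12/11)
  u_3 = (18/307, -162/307, -270/307)

Orthogonality check:
  u_2 · u_1 = 0 (should be 0)
  u_3 · u_1 = 0 (should be 0)
  u_3 · u_2 = 0 (should be 0)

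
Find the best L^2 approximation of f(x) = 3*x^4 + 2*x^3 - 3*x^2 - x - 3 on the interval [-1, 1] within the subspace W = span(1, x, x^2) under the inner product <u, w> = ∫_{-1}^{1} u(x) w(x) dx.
g(x) = -3*x^2/7 + x/5 - 114/35

The best approximation g ∈ W is the orthogonal projection of f onto W. Writing g = a_0 + a_1 x + a_2 x^2, the coefficients solve the normal equations G · a = b where
  G_{ij} = <φ_i, φ_j> and b_i = <f, φ_i>, with φ_0 = 1, φ_1 = x, φ_2 = x^2.
G =
  [2, 0, 2/3]
  [0, 2/3, 0]
  [2/3, 0, 2/5],
b = (-34/5, 2/15, -82/35).
Solving gives a_0 = -114/35, a_1 = 1/5, a_2 = -3/7, so
  g(x) = -3*x^2/7 + x/5 - 114/35.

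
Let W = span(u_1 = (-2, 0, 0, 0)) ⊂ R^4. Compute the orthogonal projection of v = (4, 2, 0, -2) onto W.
proj_W(v) = (4, 0, 0, 0)

Set up U = [u_1 | ... | u_1] ∈ R^(4×1). The projector onto W = col(U) is P = U (U^T U)^(-1) U^T.
Compute U^T U =
  [4],
and U^T v = (-8).
Solve U^T U · c = U^T v for the coefficients: c = (-2). The projection is proj_W(v) = U c.
Check: (v - proj_W(v)) · u_1 = 0  (should be 0).
Result: proj_W(v) = (4, 0, 0, 0).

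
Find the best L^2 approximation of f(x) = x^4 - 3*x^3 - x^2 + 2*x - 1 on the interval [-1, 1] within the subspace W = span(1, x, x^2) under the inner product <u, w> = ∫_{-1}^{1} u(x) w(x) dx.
g(x) = -x^2/7 + x/5 - 38/35

The best approximation g ∈ W is the orthogonal projection of f onto W. Writing g = a_0 + a_1 x + a_2 x^2, the coefficients solve the normal equations G · a = b where
  G_{ij} = <φ_i, φ_j> and b_i = <f, φ_i>, with φ_0 = 1, φ_1 = x, φ_2 = x^2.
G =
  [2, 0, 2/3]
  [0, 2/3, 0]
  [2/3, 0, 2/5],
b = (-34/15, 2/15, -82/105).
Solving gives a_0 = -38/35, a_1 = 1/5, a_2 = -1/7, so
  g(x) = -x^2/7 + x/5 - 38/35.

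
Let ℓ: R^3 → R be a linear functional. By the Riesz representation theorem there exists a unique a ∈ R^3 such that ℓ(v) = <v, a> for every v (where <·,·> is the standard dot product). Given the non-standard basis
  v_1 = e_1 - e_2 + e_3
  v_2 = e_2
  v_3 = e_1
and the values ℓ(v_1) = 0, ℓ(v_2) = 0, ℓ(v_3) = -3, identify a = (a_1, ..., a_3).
a = (-3, 0, 3)

Write a = (a_1, ..., a_3) in the standard basis. For each basis vector v_i, ℓ(v_i) = <v_i, a> is a linear equation in the a_j's. Collect the n equations into a matrix system V a = ℓ, where row i of V is v_i (expressed in the standard basis). Since V is invertible (lower-triangular with 1s on the diagonal, up to permutation), solve by back-substitution:
  V =
[[1, -1, 1],
 [0, 1, 0],
 [1, 0, 0]]
  V a = (0, 0, -3)
Solving gives a = (-3, 0, 3).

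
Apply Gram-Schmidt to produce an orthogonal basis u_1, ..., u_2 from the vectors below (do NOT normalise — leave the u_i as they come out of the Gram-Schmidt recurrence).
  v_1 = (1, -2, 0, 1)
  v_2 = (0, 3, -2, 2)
Orthogonal basis:
  u_1 = (1, -2, 0, 1)
  u_2 = (2/3, 5/3, -2, 8/3)

Apply the Gram-Schmidt recurrence
  u_1 = v_1
  u_i = v_i − Σ_{j<i} ((v_i · u_j) / (u_j · u_j)) · u_j.

Step by step this gives:
  u_1 = (1, -2, 0, 1)
  u_2 = (2/3, 5/3, -2, 8/3)

Orthogonality check:
  u_2 · u_1 = 0 (should be 0)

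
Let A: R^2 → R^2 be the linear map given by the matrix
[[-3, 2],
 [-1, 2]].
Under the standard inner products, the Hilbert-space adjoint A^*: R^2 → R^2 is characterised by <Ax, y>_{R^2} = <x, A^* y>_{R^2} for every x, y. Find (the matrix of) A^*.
A^* = A^T =
[[-3, -1],
 [2, 2]]

For real matrices with standard dot products, the defining identity <Ax, y> = <x, A^* y> gives (Ax)^T y = x^T (A^*) y, i.e. x^T A^T y = x^T (A^*) y. Since this holds for all x, y, we must have A^* = A^T. Therefore
A^* =
[[-3, -1],
 [2, 2]].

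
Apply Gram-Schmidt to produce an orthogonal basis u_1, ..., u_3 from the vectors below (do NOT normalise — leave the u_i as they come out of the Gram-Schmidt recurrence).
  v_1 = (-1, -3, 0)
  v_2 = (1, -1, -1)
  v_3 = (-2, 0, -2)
Orthogonal basis:
  u_1 = (-1, -3, 0)
  u_2 = (6/5, -2/5, -1)
  u_3 = (-21/13, 7/13, -28/13)

Apply the Gram-Schmidt recurrence
  u_1 = v_1
  u_i = v_i − Σ_{j<i} ((v_i · u_j) / (u_j · u_j)) · u_j.

Step by step this gives:
  u_1 = (-1, -3, 0)
  u_2 = (6/5, -2/5, -1)
  u_3 = (-21/13, 7/13, -28/13)

Orthogonality check:
  u_2 · u_1 = 0 (should be 0)
  u_3 · u_1 = 0 (should be 0)
  u_3 · u_2 = 0 (should be 0)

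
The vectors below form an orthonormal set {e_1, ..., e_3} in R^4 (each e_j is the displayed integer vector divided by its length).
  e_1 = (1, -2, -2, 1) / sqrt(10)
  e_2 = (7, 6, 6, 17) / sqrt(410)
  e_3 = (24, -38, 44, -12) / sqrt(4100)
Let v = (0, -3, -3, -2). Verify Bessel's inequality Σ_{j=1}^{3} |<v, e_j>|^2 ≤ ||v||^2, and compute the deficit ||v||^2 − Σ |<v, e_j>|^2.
Σ |<v, e_j>|^2 = 549/25; ||v||^2 = 22; deficit = 1/25

Write each e_j = u_j / sqrt(<u_j, u_j>) where u_j is the displayed integer vector. Then <v, e_j> = <v, u_j> / sqrt(<u_j, u_j>), so |<v, e_j>|^2 = <v, u_j>^2 / <u_j, u_j>.
Coefficients: <v, e_1> = 10/sqrt(10), <v, e_2> = -70/sqrt(410), <v, e_3> = 6/sqrt(4100).
Square and sum: Σ |<v, e_j>|^2 = 549/25.
Compute ||v||^2 = v·v = 22.
Deficit = 22 − 549/25 = 1/25 ≥ 0, confirming Bessel's inequality. (The deficit equals ||v − Σ <v,e_j> e_j||^2, the squared distance from v to span{e_j}.)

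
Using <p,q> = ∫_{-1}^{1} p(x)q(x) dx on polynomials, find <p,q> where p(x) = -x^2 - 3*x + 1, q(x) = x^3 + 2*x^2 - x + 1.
<p,q> = 8/3

Expand the product: p(x)·q(x) = -x^5 - 5*x^4 - 4*x^3 + 4*x^2 - 4*x + 1.
∫_{-1}^{1} of each monomial x^k gives [2/(k+1) if k even, 0 if k odd]. Integrating term-by-term (or equivalently evaluating the antiderivative F(x) = -x^6/6 - x^5 - x^4 + 4*x^3/3 - 2*x^2 + x at the endpoints):
  F(1) − F(−1) = -11/6 − (-9/2) = 8/3.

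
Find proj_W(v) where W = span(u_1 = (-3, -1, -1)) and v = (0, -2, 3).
proj_W(v) = (3/11, 1/11, 1/11)

Set up U = [u_1 | ... | u_1] ∈ R^(3×1). The projector onto W = col(U) is P = U (U^T U)^(-1) U^T.
Compute U^T U =
  [11],
and U^T v = (-1).
Solve U^T U · c = U^T v for the coefficients: c = (-1/11). The projection is proj_W(v) = U c.
Check: (v - proj_W(v)) · u_1 = 0  (should be 0).
Result: proj_W(v) = (3/11, 1/11, 1/11).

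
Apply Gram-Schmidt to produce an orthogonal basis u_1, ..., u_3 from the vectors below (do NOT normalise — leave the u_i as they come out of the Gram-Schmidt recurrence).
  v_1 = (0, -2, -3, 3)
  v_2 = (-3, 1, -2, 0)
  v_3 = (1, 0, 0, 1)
Orthogonal basis:
  u_1 = (0, -2, -3, 3)
  u_2 = (-3, 15/11, -16/11, -6/11)
  u_3 = (29/146, 93/146, 3/146, 65/146)

Apply the Gram-Schmidt recurrence
  u_1 = v_1
  u_i = v_i − Σ_{j<i} ((v_i · u_j) / (u_j · u_j)) · u_j.

Step by step this gives:
  u_1 = (0, -2, -3, 3)
  u_2 = (-3, 15/11, -16/11, -6/11)
  u_3 = (29/146, 93/146, 3/146, 65/146)

Orthogonality check:
  u_2 · u_1 = 0 (should be 0)
  u_3 · u_1 = 0 (should be 0)
  u_3 · u_2 = 0 (should be 0)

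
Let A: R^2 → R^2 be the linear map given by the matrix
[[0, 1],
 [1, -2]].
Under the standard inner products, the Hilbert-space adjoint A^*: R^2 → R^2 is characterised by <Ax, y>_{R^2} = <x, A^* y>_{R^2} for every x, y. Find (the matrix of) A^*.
A^* = A^T =
[[0, 1],
 [1, -2]]

For real matrices with standard dot products, the defining identity <Ax, y> = <x, A^* y> gives (Ax)^T y = x^T (A^*) y, i.e. x^T A^T y = x^T (A^*) y. Since this holds for all x, y, we must have A^* = A^T. Therefore
A^* =
[[0, 1],
 [1, -2]].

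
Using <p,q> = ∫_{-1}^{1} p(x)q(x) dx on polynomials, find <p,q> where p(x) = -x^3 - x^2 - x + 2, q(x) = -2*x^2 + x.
<p,q> = -44/15

Expand the product: p(x)·q(x) = 2*x^5 + x^4 + x^3 - 5*x^2 + 2*x.
∫_{-1}^{1} of each monomial x^k gives [2/(k+1) if k even, 0 if k odd]. Integrating term-by-term (or equivalently evaluating the antiderivative F(x) = x^6/3 + x^5/5 + x^4/4 - 5*x^3/3 + x^2 at the endpoints):
  F(1) − F(−1) = 7/60 − (61/20) = -44/15.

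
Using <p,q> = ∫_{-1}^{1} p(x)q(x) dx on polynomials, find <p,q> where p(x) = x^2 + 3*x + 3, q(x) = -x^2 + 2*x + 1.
<p,q> = 124/15

Expand the product: p(x)·q(x) = -x^4 - x^3 + 4*x^2 + 9*x + 3.
∫_{-1}^{1} of each monomial x^k gives [2/(k+1) if k even, 0 if k odd]. Integrating term-by-term (or equivalently evaluating the antiderivative F(x) = -x^5/5 - x^4/4 + 4*x^3/3 + 9*x^2/2 + 3*x at the endpoints):
  F(1) − F(−1) = 503/60 − (7/60) = 124/15.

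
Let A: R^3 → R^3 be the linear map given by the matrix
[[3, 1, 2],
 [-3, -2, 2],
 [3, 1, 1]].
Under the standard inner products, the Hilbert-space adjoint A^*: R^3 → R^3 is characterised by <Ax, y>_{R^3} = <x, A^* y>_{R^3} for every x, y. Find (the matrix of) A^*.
A^* = A^T =
[[3, -3, 3],
 [1, -2, 1],
 [2, 2, 1]]

For real matrices with standard dot products, the defining identity <Ax, y> = <x, A^* y> gives (Ax)^T y = x^T (A^*) y, i.e. x^T A^T y = x^T (A^*) y. Since this holds for all x, y, we must have A^* = A^T. Therefore
A^* =
[[3, -3, 3],
 [1, -2, 1],
 [2, 2, 1]].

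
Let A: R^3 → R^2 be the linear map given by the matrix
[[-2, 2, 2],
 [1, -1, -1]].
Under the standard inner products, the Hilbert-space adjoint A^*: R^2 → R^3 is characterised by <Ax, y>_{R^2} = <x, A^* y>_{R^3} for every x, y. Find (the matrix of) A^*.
A^* = A^T =
[[-2, 1],
 [2, -1],
 [2, -1]]

For real matrices with standard dot products, the defining identity <Ax, y> = <x, A^* y> gives (Ax)^T y = x^T (A^*) y, i.e. x^T A^T y = x^T (A^*) y. Since this holds for all x, y, we must have A^* = A^T. Therefore
A^* =
[[-2, 1],
 [2, -1],
 [2, -1]].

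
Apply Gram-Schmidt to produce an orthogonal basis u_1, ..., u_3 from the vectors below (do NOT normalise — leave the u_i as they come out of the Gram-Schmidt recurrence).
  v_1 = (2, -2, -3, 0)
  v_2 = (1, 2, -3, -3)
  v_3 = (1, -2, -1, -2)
Orthogonal basis:
  u_1 = (2, -2, -3, 0)
  u_2 = (3/17, 48/17, -30/17, -3)
  u_3 = (-3/38, -24/19, 15/19, -63/38)

Apply the Gram-Schmidt recurrence
  u_1 = v_1
  u_i = v_i − Σ_{j<i} ((v_i · u_j) / (u_j · u_j)) · u_j.

Step by step this gives:
  u_1 = (2, -2, -3, 0)
  u_2 = (3/17, 48/17, -30/17, -3)
  u_3 = (-3/38, -24/19, 15/19, -63/38)

Orthogonality check:
  u_2 · u_1 = 0 (should be 0)
  u_3 · u_1 = 0 (should be 0)
  u_3 · u_2 = 0 (should be 0)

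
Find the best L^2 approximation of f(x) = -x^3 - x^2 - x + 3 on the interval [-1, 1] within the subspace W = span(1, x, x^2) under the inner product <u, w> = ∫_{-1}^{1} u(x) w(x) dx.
g(x) = -x^2 - 8*x/5 + 3

The best approximation g ∈ W is the orthogonal projection of f onto W. Writing g = a_0 + a_1 x + a_2 x^2, the coefficients solve the normal equations G · a = b where
  G_{ij} = <φ_i, φ_j> and b_i = <f, φ_i>, with φ_0 = 1, φ_1 = x, φ_2 = x^2.
G =
  [2, 0, 2/3]
  [0, 2/3, 0]
  [2/3, 0, 2/5],
b = (16/3, -16/15, 8/5).
Solving gives a_0 = 3, a_1 = -8/5, a_2 = -1, so
  g(x) = -x^2 - 8*x/5 + 3.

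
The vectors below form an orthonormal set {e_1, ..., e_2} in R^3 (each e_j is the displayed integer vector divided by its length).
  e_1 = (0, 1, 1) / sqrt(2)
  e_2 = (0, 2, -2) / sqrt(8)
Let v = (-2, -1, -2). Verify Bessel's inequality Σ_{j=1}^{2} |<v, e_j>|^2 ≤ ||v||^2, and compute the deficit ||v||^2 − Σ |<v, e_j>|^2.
Σ |<v, e_j>|^2 = 5; ||v||^2 = 9; deficit = 4

Write each e_j = u_j / sqrt(<u_j, u_j>) where u_j is the displayed integer vector. Then <v, e_j> = <v, u_j> / sqrt(<u_j, u_j>), so |<v, e_j>|^2 = <v, u_j>^2 / <u_j, u_j>.
Coefficients: <v, e_1> = -3/sqrt(2), <v, e_2> = 2/sqrt(8).
Square and sum: Σ |<v, e_j>|^2 = 5.
Compute ||v||^2 = v·v = 9.
Deficit = 9 − 5 = 4 ≥ 0, confirming Bessel's inequality. (The deficit equals ||v − Σ <v,e_j> e_j||^2, the squared distance from v to span{e_j}.)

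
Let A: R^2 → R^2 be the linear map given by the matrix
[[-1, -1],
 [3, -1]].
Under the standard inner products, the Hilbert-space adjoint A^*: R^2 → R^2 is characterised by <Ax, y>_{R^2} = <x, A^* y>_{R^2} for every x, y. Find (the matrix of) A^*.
A^* = A^T =
[[-1, 3],
 [-1, -1]]

For real matrices with standard dot products, the defining identity <Ax, y> = <x, A^* y> gives (Ax)^T y = x^T (A^*) y, i.e. x^T A^T y = x^T (A^*) y. Since this holds for all x, y, we must have A^* = A^T. Therefore
A^* =
[[-1, 3],
 [-1, -1]].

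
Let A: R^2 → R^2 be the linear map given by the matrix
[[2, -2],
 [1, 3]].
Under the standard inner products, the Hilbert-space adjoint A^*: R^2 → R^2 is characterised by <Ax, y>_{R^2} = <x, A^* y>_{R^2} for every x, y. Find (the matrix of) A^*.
A^* = A^T =
[[2, 1],
 [-2, 3]]

For real matrices with standard dot products, the defining identity <Ax, y> = <x, A^* y> gives (Ax)^T y = x^T (A^*) y, i.e. x^T A^T y = x^T (A^*) y. Since this holds for all x, y, we must have A^* = A^T. Therefore
A^* =
[[2, 1],
 [-2, 3]].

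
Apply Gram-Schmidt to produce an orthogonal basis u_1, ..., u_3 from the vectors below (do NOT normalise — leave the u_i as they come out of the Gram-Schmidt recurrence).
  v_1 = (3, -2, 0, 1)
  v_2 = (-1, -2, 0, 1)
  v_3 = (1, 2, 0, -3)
Orthogonal basis:
  u_1 = (3, -2, 0, 1)
  u_2 = (-10/7, -12/7, 0, 6/7)
  u_3 = (0, -4/5, 0, -8/5)

Apply the Gram-Schmidt recurrence
  u_1 = v_1
  u_i = v_i − Σ_{j<i} ((v_i · u_j) / (u_j · u_j)) · u_j.

Step by step this gives:
  u_1 = (3, -2, 0, 1)
  u_2 = (-10/7, -12/7, 0, 6/7)
  u_3 = (0, -4/5, 0, -8/5)

Orthogonality check:
  u_2 · u_1 = 0 (should be 0)
  u_3 · u_1 = 0 (should be 0)
  u_3 · u_2 = 0 (should be 0)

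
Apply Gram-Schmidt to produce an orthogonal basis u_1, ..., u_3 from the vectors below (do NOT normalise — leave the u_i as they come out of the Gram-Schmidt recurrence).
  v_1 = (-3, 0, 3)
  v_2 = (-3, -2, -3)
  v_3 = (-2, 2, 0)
Orthogonal basis:
  u_1 = (-3, 0, 3)
  u_2 = (-3, -2, -3)
  u_3 = (-8/11, 24/11, -8/11)

Apply the Gram-Schmidt recurrence
  u_1 = v_1
  u_i = v_i − Σ_{j<i} ((v_i · u_j) / (u_j · u_j)) · u_j.

Step by step this gives:
  u_1 = (-3, 0, 3)
  u_2 = (-3, -2, -3)
  u_3 = (-8/11, 24/11, -8/11)

Orthogonality check:
  u_2 · u_1 = 0 (should be 0)
  u_3 · u_1 = 0 (should be 0)
  u_3 · u_2 = 0 (should be 0)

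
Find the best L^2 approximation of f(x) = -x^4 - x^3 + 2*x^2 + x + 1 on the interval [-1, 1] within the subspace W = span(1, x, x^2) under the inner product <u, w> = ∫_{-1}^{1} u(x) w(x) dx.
g(x) = 8*x^2/7 + 2*x/5 + 38/35

The best approximation g ∈ W is the orthogonal projection of f onto W. Writing g = a_0 + a_1 x + a_2 x^2, the coefficients solve the normal equations G · a = b where
  G_{ij} = <φ_i, φ_j> and b_i = <f, φ_i>, with φ_0 = 1, φ_1 = x, φ_2 = x^2.
G =
  [2, 0, 2/3]
  [0, 2/3, 0]
  [2/3, 0, 2/5],
b = (44/15, 4/15, 124/105).
Solving gives a_0 = 38/35, a_1 = 2/5, a_2 = 8/7, so
  g(x) = 8*x^2/7 + 2*x/5 + 38/35.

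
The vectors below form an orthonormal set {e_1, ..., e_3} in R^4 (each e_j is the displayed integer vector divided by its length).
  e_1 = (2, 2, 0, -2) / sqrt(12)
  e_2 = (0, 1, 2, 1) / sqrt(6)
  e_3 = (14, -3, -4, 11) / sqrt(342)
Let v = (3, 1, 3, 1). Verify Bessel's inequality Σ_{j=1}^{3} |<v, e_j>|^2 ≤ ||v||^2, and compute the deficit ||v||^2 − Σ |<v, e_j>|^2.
Σ |<v, e_j>|^2 = 161/9; ||v||^2 = 20; deficit = 19/9

Write each e_j = u_j / sqrt(<u_j, u_j>) where u_j is the displayed integer vector. Then <v, e_j> = <v, u_j> / sqrt(<u_j, u_j>), so |<v, e_j>|^2 = <v, u_j>^2 / <u_j, u_j>.
Coefficients: <v, e_1> = 6/sqrt(12), <v, e_2> = 8/sqrt(6), <v, e_3> = 38/sqrt(342).
Square and sum: Σ |<v, e_j>|^2 = 161/9.
Compute ||v||^2 = v·v = 20.
Deficit = 20 − 161/9 = 19/9 ≥ 0, confirming Bessel's inequality. (The deficit equals ||v − Σ <v,e_j> e_j||^2, the squared distance from v to span{e_j}.)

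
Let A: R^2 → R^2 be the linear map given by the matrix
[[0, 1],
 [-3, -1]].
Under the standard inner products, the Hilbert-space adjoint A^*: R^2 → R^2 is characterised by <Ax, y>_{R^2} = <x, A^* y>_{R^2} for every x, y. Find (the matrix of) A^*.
A^* = A^T =
[[0, -3],
 [1, -1]]

For real matrices with standard dot products, the defining identity <Ax, y> = <x, A^* y> gives (Ax)^T y = x^T (A^*) y, i.e. x^T A^T y = x^T (A^*) y. Since this holds for all x, y, we must have A^* = A^T. Therefore
A^* =
[[0, -3],
 [1, -1]].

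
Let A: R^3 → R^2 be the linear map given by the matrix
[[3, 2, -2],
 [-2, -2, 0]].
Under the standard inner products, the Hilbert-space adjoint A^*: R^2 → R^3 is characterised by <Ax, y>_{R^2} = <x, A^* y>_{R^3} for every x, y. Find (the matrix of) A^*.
A^* = A^T =
[[3, -2],
 [2, -2],
 [-2, 0]]

For real matrices with standard dot products, the defining identity <Ax, y> = <x, A^* y> gives (Ax)^T y = x^T (A^*) y, i.e. x^T A^T y = x^T (A^*) y. Since this holds for all x, y, we must have A^* = A^T. Therefore
A^* =
[[3, -2],
 [2, -2],
 [-2, 0]].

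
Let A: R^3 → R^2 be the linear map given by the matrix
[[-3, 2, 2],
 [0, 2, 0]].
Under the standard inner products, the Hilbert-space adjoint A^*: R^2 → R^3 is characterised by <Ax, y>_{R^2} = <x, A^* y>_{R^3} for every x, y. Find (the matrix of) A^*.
A^* = A^T =
[[-3, 0],
 [2, 2],
 [2, 0]]

For real matrices with standard dot products, the defining identity <Ax, y> = <x, A^* y> gives (Ax)^T y = x^T (A^*) y, i.e. x^T A^T y = x^T (A^*) y. Since this holds for all x, y, we must have A^* = A^T. Therefore
A^* =
[[-3, 0],
 [2, 2],
 [2, 0]].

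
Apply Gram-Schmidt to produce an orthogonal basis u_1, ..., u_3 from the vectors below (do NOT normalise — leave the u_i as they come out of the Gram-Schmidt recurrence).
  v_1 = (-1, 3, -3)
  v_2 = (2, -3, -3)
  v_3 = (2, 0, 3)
Orthogonal basis:
  u_1 = (-1, 3, -3)
  u_2 = (36/19, -51/19, -63/19)
  u_3 = (45/23, 45/46, 15/46)

Apply the Gram-Schmidt recurrence
  u_1 = v_1
  u_i = v_i − Σ_{j<i} ((v_i · u_j) / (u_j · u_j)) · u_j.

Step by step this gives:
  u_1 = (-1, 3, -3)
  u_2 = (36/19, -51/19, -63/19)
  u_3 = (45/23, 45/46, 15/46)

Orthogonality check:
  u_2 · u_1 = 0 (should be 0)
  u_3 · u_1 = 0 (should be 0)
  u_3 · u_2 = 0 (should be 0)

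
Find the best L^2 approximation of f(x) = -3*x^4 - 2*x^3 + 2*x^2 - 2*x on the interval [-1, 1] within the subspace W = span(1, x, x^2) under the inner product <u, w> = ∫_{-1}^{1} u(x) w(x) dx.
g(x) = -4*x^2/7 - 16*x/5 + 9/35

The best approximation g ∈ W is the orthogonal projection of f onto W. Writing g = a_0 + a_1 x + a_2 x^2, the coefficients solve the normal equations G · a = b where
  G_{ij} = <φ_i, φ_j> and b_i = <f, φ_i>, with φ_0 = 1, φ_1 = x, φ_2 = x^2.
G =
  [2, 0, 2/3]
  [0, 2/3, 0]
  [2/3, 0, 2/5],
b = (2/15, -32/15, -2/35).
Solving gives a_0 = 9/35, a_1 = -16/5, a_2 = -4/7, so
  g(x) = -4*x^2/7 - 16*x/5 + 9/35.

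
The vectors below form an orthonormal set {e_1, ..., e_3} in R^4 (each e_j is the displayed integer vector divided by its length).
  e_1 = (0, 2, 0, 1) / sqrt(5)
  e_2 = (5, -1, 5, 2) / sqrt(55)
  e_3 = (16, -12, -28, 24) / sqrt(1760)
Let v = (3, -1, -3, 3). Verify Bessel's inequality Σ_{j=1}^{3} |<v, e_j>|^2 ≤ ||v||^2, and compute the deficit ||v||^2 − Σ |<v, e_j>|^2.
Σ |<v, e_j>|^2 = 138/5; ||v||^2 = 28; deficit = 2/5

Write each e_j = u_j / sqrt(<u_j, u_j>) where u_j is the displayed integer vector. Then <v, e_j> = <v, u_j> / sqrt(<u_j, u_j>), so |<v, e_j>|^2 = <v, u_j>^2 / <u_j, u_j>.
Coefficients: <v, e_1> = 1/sqrt(5), <v, e_2> = 7/sqrt(55), <v, e_3> = 216/sqrt(1760).
Square and sum: Σ |<v, e_j>|^2 = 138/5.
Compute ||v||^2 = v·v = 28.
Deficit = 28 − 138/5 = 2/5 ≥ 0, confirming Bessel's inequality. (The deficit equals ||v − Σ <v,e_j> e_j||^2, the squared distance from v to span{e_j}.)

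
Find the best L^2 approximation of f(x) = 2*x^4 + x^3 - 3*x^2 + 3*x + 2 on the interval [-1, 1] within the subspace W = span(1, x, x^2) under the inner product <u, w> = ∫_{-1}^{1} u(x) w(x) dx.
g(x) = -9*x^2/7 + 18*x/5 + 64/35

The best approximation g ∈ W is the orthogonal projection of f onto W. Writing g = a_0 + a_1 x + a_2 x^2, the coefficients solve the normal equations G · a = b where
  G_{ij} = <φ_i, φ_j> and b_i = <f, φ_i>, with φ_0 = 1, φ_1 = x, φ_2 = x^2.
G =
  [2, 0, 2/3]
  [0, 2/3, 0]
  [2/3, 0, 2/5],
b = (14/5, 12/5, 74/105).
Solving gives a_0 = 64/35, a_1 = 18/5, a_2 = -9/7, so
  g(x) = -9*x^2/7 + 18*x/5 + 64/35.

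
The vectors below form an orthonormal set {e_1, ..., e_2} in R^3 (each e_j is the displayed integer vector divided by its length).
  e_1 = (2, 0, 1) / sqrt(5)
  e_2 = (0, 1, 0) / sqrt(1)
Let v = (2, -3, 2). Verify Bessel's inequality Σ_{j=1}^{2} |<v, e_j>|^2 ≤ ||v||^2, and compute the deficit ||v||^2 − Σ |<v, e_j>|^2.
Σ |<v, e_j>|^2 = 81/5; ||v||^2 = 17; deficit = 4/5

Write each e_j = u_j / sqrt(<u_j, u_j>) where u_j is the displayed integer vector. Then <v, e_j> = <v, u_j> / sqrt(<u_j, u_j>), so |<v, e_j>|^2 = <v, u_j>^2 / <u_j, u_j>.
Coefficients: <v, e_1> = 6/sqrt(5), <v, e_2> = -3/sqrt(1).
Square and sum: Σ |<v, e_j>|^2 = 81/5.
Compute ||v||^2 = v·v = 17.
Deficit = 17 − 81/5 = 4/5 ≥ 0, confirming Bessel's inequality. (The deficit equals ||v − Σ <v,e_j> e_j||^2, the squared distance from v to span{e_j}.)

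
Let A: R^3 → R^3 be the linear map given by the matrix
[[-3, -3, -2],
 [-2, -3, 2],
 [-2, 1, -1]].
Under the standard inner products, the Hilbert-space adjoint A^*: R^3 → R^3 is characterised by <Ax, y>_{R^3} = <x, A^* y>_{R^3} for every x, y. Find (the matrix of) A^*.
A^* = A^T =
[[-3, -2, -2],
 [-3, -3, 1],
 [-2, 2, -1]]

For real matrices with standard dot products, the defining identity <Ax, y> = <x, A^* y> gives (Ax)^T y = x^T (A^*) y, i.e. x^T A^T y = x^T (A^*) y. Since this holds for all x, y, we must have A^* = A^T. Therefore
A^* =
[[-3, -2, -2],
 [-3, -3, 1],
 [-2, 2, -1]].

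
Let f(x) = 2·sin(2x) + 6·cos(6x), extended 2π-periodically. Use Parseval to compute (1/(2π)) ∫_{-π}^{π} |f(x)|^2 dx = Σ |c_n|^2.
Σ |c_n|^2 = 20

Expand |f|^2 and use orthogonality of {sin(nx), cos(mx)} on [-π, π]:
  ∫_{-π}^{π} sin(nx)^2 dx = π, ∫ cos(mx)^2 dx = π, and cross terms integrate to 0.
So ∫_{-π}^{π} f(x)^2 dx = 2^2 · π + 6^2 · π = (4 + 36)π.
Divide by 2π: (4 + 36)/2 = 20.
By Parseval, this equals Σ |c_n|^2.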